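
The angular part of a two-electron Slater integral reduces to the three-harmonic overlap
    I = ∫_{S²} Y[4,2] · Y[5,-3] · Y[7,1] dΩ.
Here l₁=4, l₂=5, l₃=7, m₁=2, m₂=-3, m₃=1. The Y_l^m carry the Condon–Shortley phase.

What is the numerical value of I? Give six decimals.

m-sum 0 ✓  L=16 even ✓  1≤7≤9 ✓
Π(2lᵢ+1) = 9×11×15 = 1485
triangle coeff Δ(4,5,7) = 1/6126120
Σ_t [0,2]: t=0:+1/69120 t=1:−1/20736 t=2:+1/69120 = -1/51840
(3j)²=280/21879 [(4 5 7; 0 0 0)], sign=+1
Σ_t [0,2]: t=0:+1/138240 t=1:−1/604800 t=2:+1/58060800 = 13/2322432
(3j)²=1625/94248 [(4 5 7; 2 -3 1)], sign=+1
⇒ 4πI² = 3125/9537
I = (+1)√(3125/9537/(4π)) = 0.16147831

0.161478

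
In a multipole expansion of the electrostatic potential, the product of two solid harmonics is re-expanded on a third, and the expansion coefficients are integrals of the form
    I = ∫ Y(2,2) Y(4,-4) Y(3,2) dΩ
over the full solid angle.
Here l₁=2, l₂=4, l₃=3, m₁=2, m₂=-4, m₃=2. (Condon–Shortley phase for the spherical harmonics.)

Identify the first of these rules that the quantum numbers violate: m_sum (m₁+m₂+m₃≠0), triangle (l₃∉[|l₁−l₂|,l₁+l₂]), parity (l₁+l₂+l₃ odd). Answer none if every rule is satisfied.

m₁+m₂+m₃ = 2 − 4 + 2 = 0  ✓
triangle: |2−4|=2 ≤ l₃=3 ≤ 2+4=6  ✓
parity: l₁+l₂+l₃ = 9 is odd  ✗

parity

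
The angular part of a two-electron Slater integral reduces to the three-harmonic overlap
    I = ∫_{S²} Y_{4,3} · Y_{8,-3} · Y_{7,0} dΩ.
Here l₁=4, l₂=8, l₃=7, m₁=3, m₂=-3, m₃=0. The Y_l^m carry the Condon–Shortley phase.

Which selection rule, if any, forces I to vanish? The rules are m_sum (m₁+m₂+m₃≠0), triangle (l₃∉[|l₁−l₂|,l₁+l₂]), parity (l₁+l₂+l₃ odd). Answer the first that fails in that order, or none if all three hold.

parity

m₁+m₂+m₃ = 3 − 3 + 0 = 0  ✓
triangle: |4−8|=4 ≤ l₃=7 ≤ 4+8=12  ✓
parity: l₁+l₂+l₃ = 19 is odd  ✗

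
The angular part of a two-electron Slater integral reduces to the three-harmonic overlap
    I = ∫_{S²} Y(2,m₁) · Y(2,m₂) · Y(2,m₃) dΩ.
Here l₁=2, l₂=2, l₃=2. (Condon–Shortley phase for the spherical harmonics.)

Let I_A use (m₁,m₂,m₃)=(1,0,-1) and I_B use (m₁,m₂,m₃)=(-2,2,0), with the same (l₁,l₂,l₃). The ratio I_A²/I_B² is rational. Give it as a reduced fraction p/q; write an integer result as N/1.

Shared (l₁,l₂,l₃)=(2,2,2): N and (l;000)² cancel in I_A²/I_B².
A: Δ = 2!·2!·2!/7! = 1/630; Racah Σ t=0..1: t=0:+1/4 t=1:−1/2 = -1/4; ⇒ 3j(2 2 2; 1 0 -1)² = 1/70, sgn +1
B: Δ = 2!·2!·2!/7! = 1/630; Racah Σ t=2..2: t=2:+1/8 = 1/8; ⇒ 3j(2 2 2; -2 2 0)² = 2/35, sgn +1
I_A²/I_B² = (1/70)/(2/35) = 1/4

1/4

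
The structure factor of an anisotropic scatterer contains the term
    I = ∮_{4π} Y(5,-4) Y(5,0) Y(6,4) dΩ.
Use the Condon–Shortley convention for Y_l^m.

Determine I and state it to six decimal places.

-0.082328

m-sum 0 ✓  L=16 even ✓  0≤6≤10 ✓
Π(2lᵢ+1) = 11×11×13 = 1573
triangle coeff Δ(5,5,6) = 1/28588560
Σ_t [0,4]: t=0:+1/345600 t=1:−1/13824 t=2:+1/5184 t=3:−1/13824 t=4:+1/345600 = 7/129600
(3j)²=80/7293 [(5 5 6; 0 0 0)], sign=+1
Σ_t [3,4]: t=3:−1/207360 t=4:+1/345600 = -1/518400
(3j)²=12/2431 [(5 5 6; -4 0 4)], sign=-1
⇒ 4πI² = 320/3757
I = (-1)√(320/3757/(4π)) = -0.08232836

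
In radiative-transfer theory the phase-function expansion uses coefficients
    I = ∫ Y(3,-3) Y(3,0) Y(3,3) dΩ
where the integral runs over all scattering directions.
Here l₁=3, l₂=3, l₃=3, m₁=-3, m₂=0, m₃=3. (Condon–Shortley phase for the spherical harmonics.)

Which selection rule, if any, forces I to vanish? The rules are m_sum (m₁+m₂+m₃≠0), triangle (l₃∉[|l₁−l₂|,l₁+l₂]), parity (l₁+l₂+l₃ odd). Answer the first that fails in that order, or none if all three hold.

parity

Σmᵢ = 0  ✓
l₃∈[|l₁−l₂|,l₁+l₂]=[0,6], have l₃=3  ✓
Σlᵢ = 9 ⇒ odd  ✗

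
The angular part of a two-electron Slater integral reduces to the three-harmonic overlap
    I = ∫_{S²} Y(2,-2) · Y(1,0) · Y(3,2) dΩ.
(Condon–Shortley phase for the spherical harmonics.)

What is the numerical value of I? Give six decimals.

0.184674

Rules hold: Σm=0, L=6 even, 1≤3≤3.
N = 5·3·7 = 105
Δ = 0!·4!·2!/7! = 1/105
Racah Σ t=0..0: t=0:+1/4 = 1/4
⇒ 3j(2 1 3; 0 0 0)² = 3/35, sgn -1
Racah Σ t=0..0: t=0:+1/24 = 1/24
⇒ 3j(2 1 3; -2 0 2)² = 1/21, sgn -1
4πI² = N·(3j₀)²·(3jₘ)² = 3/7
I = +1·√(0.428571/4π) = 0.18467439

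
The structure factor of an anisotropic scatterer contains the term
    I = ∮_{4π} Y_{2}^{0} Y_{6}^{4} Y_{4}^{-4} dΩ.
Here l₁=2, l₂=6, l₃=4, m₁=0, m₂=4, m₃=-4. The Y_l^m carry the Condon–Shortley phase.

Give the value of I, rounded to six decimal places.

0.106690

m-sum 0 ✓  L=12 even ✓  4≤4≤8 ✓
Π(2lᵢ+1) = 5×13×9 = 585
triangle coeff Δ(2,6,4) = 1/6435
Σ_t [2,2]: t=2:+1/2304 = 1/2304
(3j)²=5/143 [(2 6 4; 0 0 0)], sign=+1
Σ_t [2,2]: t=2:+1/161280 = 1/161280
(3j)²=1/143 [(2 6 4; 0 4 -4)], sign=+1
⇒ 4πI² = 225/1573
I = (+1)√(225/1573/(4π)) = 0.10668957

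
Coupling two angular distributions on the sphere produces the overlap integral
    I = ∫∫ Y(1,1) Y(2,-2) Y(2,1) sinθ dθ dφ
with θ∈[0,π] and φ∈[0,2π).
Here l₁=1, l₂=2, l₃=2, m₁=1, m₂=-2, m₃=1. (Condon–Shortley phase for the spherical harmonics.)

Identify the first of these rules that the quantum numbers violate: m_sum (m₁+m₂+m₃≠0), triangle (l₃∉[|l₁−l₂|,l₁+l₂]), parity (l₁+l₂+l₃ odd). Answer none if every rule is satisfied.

parity

azimuthal sum: 1 − 2 + 1 = 0  ✓
1 ≤ 2 ≤ 3 (triangle on l)  ✓
L = 1 + 2 + 2 = 5 (odd)  ✗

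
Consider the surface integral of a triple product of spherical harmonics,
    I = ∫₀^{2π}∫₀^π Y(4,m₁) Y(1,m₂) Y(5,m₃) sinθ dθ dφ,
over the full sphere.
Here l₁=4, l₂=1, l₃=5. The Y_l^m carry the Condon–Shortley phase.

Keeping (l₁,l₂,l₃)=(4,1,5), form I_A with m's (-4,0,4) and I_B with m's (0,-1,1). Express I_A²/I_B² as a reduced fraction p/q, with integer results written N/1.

Same 4,1,5: normalisation and zero-m 3j drop out of the ratio.
A: Δ: 0! 8! 2! / 11! → 1/495; sum: t=0:+1/40320 = 1/40320; 3j²(4 1 5; -4 0 4) = Δ·Π!·Σ² = 1/55  (sign -1)
B: Δ: 0! 8! 2! / 11! → 1/495; sum: t=0:+1/1152 = 1/1152; 3j²(4 1 5; 0 -1 1) = Δ·Π!·Σ² = 1/33  (sign +1)
I_A²/I_B² = (1/55)/(1/33) = 3/5

3/5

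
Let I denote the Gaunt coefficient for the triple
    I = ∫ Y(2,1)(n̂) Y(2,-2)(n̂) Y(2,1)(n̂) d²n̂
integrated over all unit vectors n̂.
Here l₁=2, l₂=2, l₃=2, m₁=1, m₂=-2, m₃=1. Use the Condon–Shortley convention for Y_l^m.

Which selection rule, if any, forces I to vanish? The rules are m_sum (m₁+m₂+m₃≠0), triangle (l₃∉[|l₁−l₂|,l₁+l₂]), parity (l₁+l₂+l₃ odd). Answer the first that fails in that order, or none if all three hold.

none

m₁+m₂+m₃ = 1 − 2 + 1 = 0  ✓
triangle: |2−2|=0 ≤ l₃=2 ≤ 2+2=4  ✓
parity: l₁+l₂+l₃ = 6 is even  ✓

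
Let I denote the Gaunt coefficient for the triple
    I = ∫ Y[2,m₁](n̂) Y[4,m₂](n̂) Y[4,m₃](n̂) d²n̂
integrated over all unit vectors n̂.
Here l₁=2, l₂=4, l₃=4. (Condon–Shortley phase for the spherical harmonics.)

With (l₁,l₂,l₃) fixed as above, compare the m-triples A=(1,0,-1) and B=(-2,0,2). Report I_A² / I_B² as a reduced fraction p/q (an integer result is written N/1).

1/18

Shared (l₁,l₂,l₃)=(2,4,4): N and (l;000)² cancel in I_A²/I_B².
A: Δ = 2!·2!·6!/11! = 1/13860; Racah Σ t=0..1: t=0:+1/96 t=1:−1/72 = -1/288; ⇒ 3j(2 4 4; 1 0 -1)² = 1/462, sgn +1
B: Δ = 2!·2!·6!/11! = 1/13860; Racah Σ t=2..2: t=2:+1/192 = 1/192; ⇒ 3j(2 4 4; -2 0 2)² = 3/77, sgn +1
I_A²/I_B² = (1/462)/(3/77) = 1/18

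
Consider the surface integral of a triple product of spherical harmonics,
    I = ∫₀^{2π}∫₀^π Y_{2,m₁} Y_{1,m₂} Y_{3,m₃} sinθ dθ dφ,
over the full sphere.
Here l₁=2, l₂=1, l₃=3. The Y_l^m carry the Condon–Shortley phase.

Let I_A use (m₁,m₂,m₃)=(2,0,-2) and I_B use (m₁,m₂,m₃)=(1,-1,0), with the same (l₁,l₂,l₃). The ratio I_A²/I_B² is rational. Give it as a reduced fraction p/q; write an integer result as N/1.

l's match ⇒ only the (l;m) 3-j factors differ between A and B.
A: triangle coeff Δ(2,1,3) = 1/105; Σ_t [0,0]: t=0:+1/24 = 1/24; (3j)²=1/21 [(2 1 3; 2 0 -2)], sign=-1
B: triangle coeff Δ(2,1,3) = 1/105; Σ_t [0,0]: t=0:+1/12 = 1/12; (3j)²=1/35 [(2 1 3; 1 -1 0)], sign=-1
I_A²/I_B² = (1/21)/(1/35) = 5/3

5/3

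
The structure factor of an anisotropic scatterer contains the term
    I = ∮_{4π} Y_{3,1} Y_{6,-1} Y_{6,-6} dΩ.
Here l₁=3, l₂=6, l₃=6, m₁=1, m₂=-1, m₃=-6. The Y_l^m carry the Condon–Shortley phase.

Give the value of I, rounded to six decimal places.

0.000000

m-sum = 1 − 1 − 6 = -6 ≠ 0 ⇒ I = 0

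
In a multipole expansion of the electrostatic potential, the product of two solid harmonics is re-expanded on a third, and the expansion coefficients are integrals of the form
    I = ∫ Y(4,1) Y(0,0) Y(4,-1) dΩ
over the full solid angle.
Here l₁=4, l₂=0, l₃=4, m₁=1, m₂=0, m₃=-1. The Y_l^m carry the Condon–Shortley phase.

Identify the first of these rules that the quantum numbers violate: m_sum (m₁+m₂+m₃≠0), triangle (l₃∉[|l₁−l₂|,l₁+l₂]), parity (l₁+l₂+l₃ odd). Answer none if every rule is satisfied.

none

azimuthal sum: 1 + 0 − 1 = 0  ✓
4 ≤ 4 ≤ 4 (triangle on l)  ✓
L = 4 + 0 + 4 = 8 (even)  ✓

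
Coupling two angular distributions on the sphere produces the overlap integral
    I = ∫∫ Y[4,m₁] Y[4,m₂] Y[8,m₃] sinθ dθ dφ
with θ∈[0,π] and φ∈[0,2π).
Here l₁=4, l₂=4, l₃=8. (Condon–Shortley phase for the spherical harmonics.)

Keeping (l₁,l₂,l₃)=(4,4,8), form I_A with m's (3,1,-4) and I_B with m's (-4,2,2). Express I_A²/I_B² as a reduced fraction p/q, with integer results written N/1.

352/5

Same 4,4,8: normalisation and zero-m 3j drop out of the ratio.
A: Δ: 0! 8! 8! / 17! → 1/218790; sum: t=0:+1/3628800 = 1/3628800; 3j²(4 4 8; 3 1 -4) = Δ·Π!·Σ² = 16/1105  (sign +1)
B: Δ: 0! 8! 8! / 17! → 1/218790; sum: t=0:+1/58060800 = 1/58060800; 3j²(4 4 8; -4 2 2) = Δ·Π!·Σ² = 1/4862  (sign +1)
I_A²/I_B² = (16/1105)/(1/4862) = 352/5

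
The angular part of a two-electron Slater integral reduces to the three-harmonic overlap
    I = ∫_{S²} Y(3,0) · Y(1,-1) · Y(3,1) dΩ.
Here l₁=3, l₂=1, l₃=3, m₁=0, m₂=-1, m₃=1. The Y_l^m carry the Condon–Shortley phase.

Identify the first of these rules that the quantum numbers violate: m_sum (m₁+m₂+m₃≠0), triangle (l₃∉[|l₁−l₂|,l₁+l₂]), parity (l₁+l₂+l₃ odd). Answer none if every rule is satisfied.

parity

Σmᵢ = 0  ✓
l₃∈[|l₁−l₂|,l₁+l₂]=[2,4], have l₃=3  ✓
Σlᵢ = 7 ⇒ odd  ✗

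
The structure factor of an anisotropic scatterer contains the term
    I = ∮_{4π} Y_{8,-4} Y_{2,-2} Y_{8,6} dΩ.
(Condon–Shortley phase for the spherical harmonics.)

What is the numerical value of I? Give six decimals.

-0.126680

m-sum 0 ✓  L=18 even ✓  6≤8≤10 ✓
Π(2lᵢ+1) = 17×5×17 = 1445
triangle coeff Δ(8,2,8) = 1/348840
Σ_t [0,2]: t=0:+1/116121600 t=1:−1/25401600 t=2:+1/116121600 = -1/45158400
(3j)²=24/1615 [(8 2 8; 0 0 0)], sign=-1
Σ_t [0,0]: t=0:+1/3832012800 = 1/3832012800
(3j)²=91/9690 [(8 2 8; -4 -2 6)], sign=+1
⇒ 4πI² = 364/1805
I = (-1)√(364/1805/(4π)) = -0.12667974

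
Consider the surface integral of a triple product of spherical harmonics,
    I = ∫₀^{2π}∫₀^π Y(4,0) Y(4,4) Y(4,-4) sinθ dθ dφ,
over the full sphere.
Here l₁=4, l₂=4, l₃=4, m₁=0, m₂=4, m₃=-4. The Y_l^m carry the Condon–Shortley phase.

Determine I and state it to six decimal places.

Rules hold: Σm=0, L=12 even, 0≤4≤8.
N = 9·9·9 = 729
Δ = 4!·4!·4!/13! = 1/450450
Racah Σ t=0..4: t=0:+1/13824 t=1:−1/216 t=2:+1/64 t=3:−1/216 t=4:+1/13824 = 5/768
⇒ 3j(4 4 4; 0 0 0)² = 18/1001, sgn +1
Racah Σ t=4..4: t=4:+1/13824 = 1/13824
⇒ 3j(4 4 4; 0 4 -4)² = 14/1287, sgn +1
4πI² = N·(3j₀)²·(3jₘ)² = 2916/20449
I = +1·√(0.142599/4π) = 0.10652531

0.106525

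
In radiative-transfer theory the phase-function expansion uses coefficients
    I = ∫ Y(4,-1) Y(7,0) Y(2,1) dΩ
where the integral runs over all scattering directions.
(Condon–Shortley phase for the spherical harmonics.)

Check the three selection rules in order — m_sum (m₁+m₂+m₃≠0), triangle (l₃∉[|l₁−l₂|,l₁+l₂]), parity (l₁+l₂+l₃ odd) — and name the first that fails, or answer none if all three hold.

triangle

m₁+m₂+m₃ = -1 + 0 + 1 = 0  ✓
triangle: |4−7|=3 ≤ l₃=2 ≤ 4+7=11  ✗
parity: l₁+l₂+l₃ = 13 is odd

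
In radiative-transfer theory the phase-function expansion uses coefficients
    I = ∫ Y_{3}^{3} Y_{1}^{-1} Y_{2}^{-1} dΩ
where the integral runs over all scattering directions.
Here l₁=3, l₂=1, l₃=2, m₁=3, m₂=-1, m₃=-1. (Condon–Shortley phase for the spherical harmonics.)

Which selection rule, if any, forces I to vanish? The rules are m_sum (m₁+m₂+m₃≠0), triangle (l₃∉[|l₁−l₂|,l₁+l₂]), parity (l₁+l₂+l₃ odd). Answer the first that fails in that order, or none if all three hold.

m_sum

m₁+m₂+m₃ = 3 − 1 − 1 = 1  ✗
triangle: |3−1|=2 ≤ l₃=2 ≤ 3+1=4
parity: l₁+l₂+l₃ = 6 is even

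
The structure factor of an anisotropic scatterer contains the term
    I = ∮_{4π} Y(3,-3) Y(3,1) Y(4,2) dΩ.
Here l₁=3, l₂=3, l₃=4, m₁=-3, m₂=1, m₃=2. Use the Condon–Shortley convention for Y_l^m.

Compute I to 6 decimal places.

-0.188451

Checks pass: Σm=0; 10 even; l₃=4∈[0,6].
(2·3+1)(2·3+1)(2·4+1) = 441
Δ: 2! 4! 4! / 11! → 1/34650
sum: t=0:+1/72 t=1:−1/16 t=2:+1/72 = -5/144
3j²(3 3 4; 0 0 0) = Δ·Π!·Σ² = 2/77  (sign -1)
sum: t=2:+1/192 = 1/192
3j²(3 3 4; -3 1 2) = Δ·Π!·Σ² = 3/77  (sign +1)
combine: 4πI² = 441·2/77·3/77 = 54/121
take √, sign -1: I = -0.18845135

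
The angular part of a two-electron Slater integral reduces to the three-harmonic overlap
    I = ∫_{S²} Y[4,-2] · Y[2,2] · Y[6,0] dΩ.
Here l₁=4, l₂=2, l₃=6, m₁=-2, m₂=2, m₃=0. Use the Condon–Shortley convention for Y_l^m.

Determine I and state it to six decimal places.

0.061597

Checks pass: Σm=0; 12 even; l₃=6∈[2,6].
(2·4+1)(2·2+1)(2·6+1) = 585
Δ: 0! 8! 4! / 13! → 1/6435
sum: t=0:+1/2304 = 1/2304
3j²(4 2 6; 0 0 0) = Δ·Π!·Σ² = 5/143  (sign +1)
sum: t=0:+1/34560 = 1/34560
3j²(4 2 6; -2 2 0) = Δ·Π!·Σ² = 1/429  (sign +1)
combine: 4πI² = 585·5/143·1/429 = 75/1573
take √, sign +1: I = 0.06159725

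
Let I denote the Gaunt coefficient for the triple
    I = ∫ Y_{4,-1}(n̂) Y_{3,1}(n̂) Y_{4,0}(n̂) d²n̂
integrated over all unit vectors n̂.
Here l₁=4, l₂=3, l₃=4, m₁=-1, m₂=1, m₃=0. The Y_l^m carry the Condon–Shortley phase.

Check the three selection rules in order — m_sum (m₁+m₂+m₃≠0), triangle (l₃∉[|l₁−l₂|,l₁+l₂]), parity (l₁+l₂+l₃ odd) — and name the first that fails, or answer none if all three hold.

Σmᵢ = 0  ✓
l₃∈[|l₁−l₂|,l₁+l₂]=[1,7], have l₃=4  ✓
Σlᵢ = 11 ⇒ odd  ✗

parity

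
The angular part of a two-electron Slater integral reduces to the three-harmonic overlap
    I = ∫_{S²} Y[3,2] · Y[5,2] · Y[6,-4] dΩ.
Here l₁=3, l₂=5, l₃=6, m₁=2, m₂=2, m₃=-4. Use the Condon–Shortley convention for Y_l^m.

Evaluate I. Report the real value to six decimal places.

m-sum 0 ✓  L=14 even ✓  2≤6≤8 ✓
Π(2lᵢ+1) = 7×11×13 = 1001
triangle coeff Δ(3,5,6) = 1/675675
Σ_t [0,2]: t=0:+1/8640 t=1:−1/2304 t=2:+1/8640 = -7/34560
(3j)²=7/429 [(3 5 6; 0 0 0)], sign=-1
Σ_t [0,1]: t=0:+1/60480 t=1:−1/34560 = -1/80640
(3j)²=6/1001 [(3 5 6; 2 2 -4)], sign=-1
⇒ 4πI² = 14/143
I = (+1)√(14/143/(4π)) = 0.08826552

0.088266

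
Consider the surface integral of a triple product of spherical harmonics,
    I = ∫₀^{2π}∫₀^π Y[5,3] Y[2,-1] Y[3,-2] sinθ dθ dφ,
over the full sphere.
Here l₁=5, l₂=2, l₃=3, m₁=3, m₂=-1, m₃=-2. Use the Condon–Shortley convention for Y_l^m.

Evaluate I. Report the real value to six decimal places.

Checks pass: Σm=0; 10 even; l₃=3∈[3,7].
(2·5+1)(2·2+1)(2·3+1) = 385
Δ: 4! 6! 0! / 11! → 1/2310
sum: t=2:+1/144 = 1/144
3j²(5 2 3; 0 0 0) = Δ·Π!·Σ² = 10/231  (sign -1)
sum: t=1:−1/720 = -1/720
3j²(5 2 3; 3 -1 -2) = Δ·Π!·Σ² = 8/165  (sign +1)
combine: 4πI² = 385·10/231·8/165 = 80/99
take √, sign -1: I = -0.25358436

-0.253584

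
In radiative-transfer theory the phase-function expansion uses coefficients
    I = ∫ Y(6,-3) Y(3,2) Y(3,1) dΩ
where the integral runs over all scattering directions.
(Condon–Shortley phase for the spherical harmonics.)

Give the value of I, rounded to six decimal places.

-0.230476

Rules hold: Σm=0, L=12 even, 3≤3≤9.
N = 13·7·7 = 637
Δ = 6!·6!·0!/13! = 1/12012
Racah Σ t=3..3: t=3:−1/1296 = -1/1296
⇒ 3j(6 3 3; 0 0 0)² = 100/3003, sgn +1
Racah Σ t=5..5: t=5:−1/5760 = -1/5760
⇒ 3j(6 3 3; -3 2 1)² = 9/286, sgn -1
4πI² = N·(3j₀)²·(3jₘ)² = 1050/1573
I = -1·√(0.667514/4π) = -0.23047581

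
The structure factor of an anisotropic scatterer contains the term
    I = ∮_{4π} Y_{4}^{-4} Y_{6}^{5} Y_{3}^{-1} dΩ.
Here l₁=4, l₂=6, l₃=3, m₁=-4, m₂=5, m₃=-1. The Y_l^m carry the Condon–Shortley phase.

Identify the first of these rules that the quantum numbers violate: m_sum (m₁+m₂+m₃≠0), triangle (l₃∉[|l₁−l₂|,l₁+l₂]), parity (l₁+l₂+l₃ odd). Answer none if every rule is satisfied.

Σmᵢ = 0  ✓
l₃∈[|l₁−l₂|,l₁+l₂]=[2,10], have l₃=3  ✓
Σlᵢ = 13 ⇒ odd  ✗

parity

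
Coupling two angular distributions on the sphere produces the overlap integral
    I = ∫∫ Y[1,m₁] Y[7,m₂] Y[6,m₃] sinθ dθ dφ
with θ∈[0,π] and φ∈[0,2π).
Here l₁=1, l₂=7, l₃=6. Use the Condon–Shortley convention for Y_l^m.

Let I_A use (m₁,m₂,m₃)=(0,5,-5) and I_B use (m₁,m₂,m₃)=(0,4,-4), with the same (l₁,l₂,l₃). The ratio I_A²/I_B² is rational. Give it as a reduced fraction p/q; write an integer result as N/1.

Same 1,7,6: normalisation and zero-m 3j drop out of the ratio.
A: Δ: 2! 0! 12! / 15! → 1/1365; sum: t=1:−1/39916800 = -1/39916800; 3j²(1 7 6; 0 5 -5) = Δ·Π!·Σ² = 8/455  (sign +1)
B: Δ: 2! 0! 12! / 15! → 1/1365; sum: t=1:−1/7257600 = -1/7257600; 3j²(1 7 6; 0 4 -4) = Δ·Π!·Σ² = 11/455  (sign -1)
I_A²/I_B² = (8/455)/(11/455) = 8/11

8/11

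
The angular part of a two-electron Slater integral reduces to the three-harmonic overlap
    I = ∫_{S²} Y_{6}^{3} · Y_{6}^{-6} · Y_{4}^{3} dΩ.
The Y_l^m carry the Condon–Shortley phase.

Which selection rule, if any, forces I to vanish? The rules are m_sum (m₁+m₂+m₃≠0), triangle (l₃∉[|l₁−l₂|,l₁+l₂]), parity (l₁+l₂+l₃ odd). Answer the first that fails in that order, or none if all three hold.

m₁+m₂+m₃ = 3 − 6 + 3 = 0  ✓
triangle: |6−6|=0 ≤ l₃=4 ≤ 6+6=12  ✓
parity: l₁+l₂+l₃ = 16 is even  ✓

none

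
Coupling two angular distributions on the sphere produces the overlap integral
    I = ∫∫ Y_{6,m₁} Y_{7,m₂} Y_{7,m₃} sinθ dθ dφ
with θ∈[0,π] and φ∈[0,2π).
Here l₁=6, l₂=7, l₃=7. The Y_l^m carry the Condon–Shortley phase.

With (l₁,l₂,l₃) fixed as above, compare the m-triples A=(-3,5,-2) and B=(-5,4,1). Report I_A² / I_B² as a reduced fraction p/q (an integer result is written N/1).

Same 6,7,7: normalisation and zero-m 3j drop out of the ratio.
A: Δ: 6! 6! 8! / 21! → 1/2444321880; sum: t=4:+1/232243200 t=5:−1/29030400 t=6:+1/37324800 = -1/298598400; 3j²(6 7 7; -3 5 -2) = Δ·Π!·Σ² = 7/16796  (sign +1)
B: Δ: 6! 6! 8! / 21! → 1/2444321880; sum: t=5:−1/124416000 t=6:+1/62208000 = 1/124416000; 3j²(6 7 7; -5 4 1) = Δ·Π!·Σ² = 154/20995  (sign +1)
I_A²/I_B² = (7/16796)/(154/20995) = 5/88

5/88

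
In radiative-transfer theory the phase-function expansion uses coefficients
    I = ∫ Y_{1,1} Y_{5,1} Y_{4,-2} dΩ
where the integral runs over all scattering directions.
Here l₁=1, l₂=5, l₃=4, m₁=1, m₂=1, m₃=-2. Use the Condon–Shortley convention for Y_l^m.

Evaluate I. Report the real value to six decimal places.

Rules hold: Σm=0, L=10 even, 4≤4≤6.
N = 3·11·9 = 297
Δ = 2!·0!·8!/11! = 1/495
Racah Σ t=1..1: t=1:−1/576 = -1/576
⇒ 3j(1 5 4; 0 0 0)² = 5/99, sgn -1
Racah Σ t=0..0: t=0:+1/2880 = 1/2880
⇒ 3j(1 5 4; 1 1 -2)² = 2/165, sgn +1
4πI² = N·(3j₀)²·(3jₘ)² = 2/11
I = -1·√(0.181818/4π) = -0.12028562

-0.120286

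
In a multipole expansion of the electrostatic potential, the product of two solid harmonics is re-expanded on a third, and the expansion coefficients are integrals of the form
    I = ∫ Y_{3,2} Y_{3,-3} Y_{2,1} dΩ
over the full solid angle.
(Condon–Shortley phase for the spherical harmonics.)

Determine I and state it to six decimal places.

-0.210261

Checks pass: Σm=0; 8 even; l₃=2∈[0,6].
(2·3+1)(2·3+1)(2·2+1) = 245
Δ: 4! 2! 2! / 9! → 1/3780
sum: t=1:−1/24 t=2:+1/4 t=3:−1/24 = 1/6
3j²(3 3 2; 0 0 0) = Δ·Π!·Σ² = 4/105  (sign +1)
sum: t=0:+1/48 = 1/48
3j²(3 3 2; 2 -3 1) = Δ·Π!·Σ² = 5/84  (sign -1)
combine: 4πI² = 245·4/105·5/84 = 5/9
take √, sign -1: I = -0.21026104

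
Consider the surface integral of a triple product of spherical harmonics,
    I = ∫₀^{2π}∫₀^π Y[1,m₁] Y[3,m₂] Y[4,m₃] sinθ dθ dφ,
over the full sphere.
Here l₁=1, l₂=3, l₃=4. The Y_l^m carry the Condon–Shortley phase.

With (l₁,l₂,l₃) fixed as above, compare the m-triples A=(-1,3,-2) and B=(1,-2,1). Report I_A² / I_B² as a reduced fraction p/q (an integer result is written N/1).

Same 1,3,4: normalisation and zero-m 3j drop out of the ratio.
A: Δ: 0! 2! 6! / 9! → 1/252; sum: t=0:+1/1440 = 1/1440; 3j²(1 3 4; -1 3 -2) = Δ·Π!·Σ² = 1/252  (sign +1)
B: Δ: 0! 2! 6! / 9! → 1/252; sum: t=0:+1/240 = 1/240; 3j²(1 3 4; 1 -2 1) = Δ·Π!·Σ² = 1/84  (sign -1)
I_A²/I_B² = (1/252)/(1/84) = 1/3

1/3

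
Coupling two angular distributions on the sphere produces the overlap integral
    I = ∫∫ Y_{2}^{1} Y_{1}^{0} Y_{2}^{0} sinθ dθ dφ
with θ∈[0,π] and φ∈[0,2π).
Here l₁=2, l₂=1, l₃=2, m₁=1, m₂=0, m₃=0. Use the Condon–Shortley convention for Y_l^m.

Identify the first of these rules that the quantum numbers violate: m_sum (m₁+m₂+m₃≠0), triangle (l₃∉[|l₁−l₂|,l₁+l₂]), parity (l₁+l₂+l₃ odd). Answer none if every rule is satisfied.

m₁+m₂+m₃ = 1 + 0 + 0 = 1  ✗
triangle: |2−1|=1 ≤ l₃=2 ≤ 2+1=3
parity: l₁+l₂+l₃ = 5 is odd

m_sum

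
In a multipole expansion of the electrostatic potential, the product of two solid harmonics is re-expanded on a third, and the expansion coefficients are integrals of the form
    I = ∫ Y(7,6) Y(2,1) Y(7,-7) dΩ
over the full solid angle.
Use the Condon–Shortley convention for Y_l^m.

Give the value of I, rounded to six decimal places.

-0.170036

m-sum 0 ✓  L=16 even ✓  5≤7≤9 ✓
Π(2lᵢ+1) = 15×5×15 = 1125
triangle coeff Δ(7,2,7) = 1/185640
Σ_t [0,2]: t=0:+1/2419200 t=1:−1/518400 t=2:+1/2419200 = -1/907200
(3j)²=56/3315 [(7 2 7; 0 0 0)], sign=+1
Σ_t [1,1]: t=1:−1/958003200 = -1/958003200
(3j)²=13/680 [(7 2 7; 6 1 -7)], sign=-1
⇒ 4πI² = 105/289
I = (-1)√(105/289/(4π)) = -0.17003597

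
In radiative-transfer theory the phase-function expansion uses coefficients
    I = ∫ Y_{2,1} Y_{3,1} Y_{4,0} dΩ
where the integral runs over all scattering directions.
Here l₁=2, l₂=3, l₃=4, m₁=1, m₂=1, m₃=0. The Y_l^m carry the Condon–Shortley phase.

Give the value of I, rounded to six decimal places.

1 + 1 + 0 = 2 ≠ 0: azimuthal integral kills it; I = 0

0.000000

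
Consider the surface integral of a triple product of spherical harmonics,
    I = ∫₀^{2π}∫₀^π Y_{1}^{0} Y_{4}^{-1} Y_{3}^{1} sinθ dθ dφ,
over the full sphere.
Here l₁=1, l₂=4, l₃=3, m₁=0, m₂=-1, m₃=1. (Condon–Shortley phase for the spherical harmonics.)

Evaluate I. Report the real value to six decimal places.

-0.238414

m-sum 0 ✓  L=8 even ✓  3≤3≤5 ✓
Π(2lᵢ+1) = 3×9×7 = 189
triangle coeff Δ(1,4,3) = 1/252
Σ_t [1,1]: t=1:−1/36 = -1/36
(3j)²=4/63 [(1 4 3; 0 0 0)], sign=+1
Σ_t [1,1]: t=1:−1/48 = -1/48
(3j)²=5/84 [(1 4 3; 0 -1 1)], sign=-1
⇒ 4πI² = 5/7
I = (-1)√(5/7/(4π)) = -0.23841361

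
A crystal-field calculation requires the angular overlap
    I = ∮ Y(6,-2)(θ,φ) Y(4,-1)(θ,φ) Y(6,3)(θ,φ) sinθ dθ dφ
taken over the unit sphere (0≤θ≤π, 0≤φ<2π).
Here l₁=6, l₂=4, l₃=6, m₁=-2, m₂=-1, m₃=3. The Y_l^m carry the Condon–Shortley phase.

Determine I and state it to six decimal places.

Checks pass: Σm=0; 16 even; l₃=6∈[2,10].
(2·6+1)(2·4+1)(2·6+1) = 1521
Δ: 4! 8! 4! / 17! → 1/15315300
sum: t=0:+1/829440 t=1:−1/25920 t=2:+1/9216 t=3:−1/25920 t=4:+1/829440 = 7/207360
3j²(6 4 6; 0 0 0) = Δ·Π!·Σ² = 28/2431  (sign +1)
sum: t=0:+1/5806080 t=1:−1/120960 t=2:+1/34560 t=3:−1/103680 = 13/1161216
3j²(6 4 6; -2 -1 3) = Δ·Π!·Σ² = 65/5236  (sign -1)
combine: 4πI² = 1521·28/2431·65/5236 = 7605/34969
take √, sign -1: I = -0.13155370

-0.131554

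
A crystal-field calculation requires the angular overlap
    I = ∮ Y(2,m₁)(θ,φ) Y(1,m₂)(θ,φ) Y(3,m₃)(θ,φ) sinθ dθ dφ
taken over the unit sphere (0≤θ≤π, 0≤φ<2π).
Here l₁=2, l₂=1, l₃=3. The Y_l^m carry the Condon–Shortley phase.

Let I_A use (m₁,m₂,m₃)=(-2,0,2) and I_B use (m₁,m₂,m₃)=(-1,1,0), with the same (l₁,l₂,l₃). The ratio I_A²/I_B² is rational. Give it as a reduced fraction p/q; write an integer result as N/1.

5/3

l's match ⇒ only the (l;m) 3-j factors differ between A and B.
A: triangle coeff Δ(2,1,3) = 1/105; Σ_t [0,0]: t=0:+1/24 = 1/24; (3j)²=1/21 [(2 1 3; -2 0 2)], sign=-1
B: triangle coeff Δ(2,1,3) = 1/105; Σ_t [0,0]: t=0:+1/12 = 1/12; (3j)²=1/35 [(2 1 3; -1 1 0)], sign=-1
I_A²/I_B² = (1/21)/(1/35) = 5/3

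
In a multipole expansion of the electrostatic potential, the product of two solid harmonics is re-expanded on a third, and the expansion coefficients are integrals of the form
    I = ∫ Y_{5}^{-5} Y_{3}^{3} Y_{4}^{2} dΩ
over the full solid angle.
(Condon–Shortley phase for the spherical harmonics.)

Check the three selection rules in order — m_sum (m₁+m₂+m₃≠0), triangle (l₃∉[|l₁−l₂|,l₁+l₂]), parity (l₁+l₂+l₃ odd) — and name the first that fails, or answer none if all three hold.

none

azimuthal sum: -5 + 3 + 2 = 0  ✓
2 ≤ 4 ≤ 8 (triangle on l)  ✓
L = 5 + 3 + 4 = 12 (even)  ✓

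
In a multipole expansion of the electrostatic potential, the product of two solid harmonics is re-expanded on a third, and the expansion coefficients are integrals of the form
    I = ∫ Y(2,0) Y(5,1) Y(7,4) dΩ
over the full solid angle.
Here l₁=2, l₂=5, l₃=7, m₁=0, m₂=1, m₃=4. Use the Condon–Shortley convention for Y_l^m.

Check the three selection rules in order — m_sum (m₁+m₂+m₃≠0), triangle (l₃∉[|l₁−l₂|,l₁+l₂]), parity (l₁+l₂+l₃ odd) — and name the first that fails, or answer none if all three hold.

m₁+m₂+m₃ = 0 + 1 + 4 = 5  ✗
triangle: |2−5|=3 ≤ l₃=7 ≤ 2+5=7
parity: l₁+l₂+l₃ = 14 is even

m_sum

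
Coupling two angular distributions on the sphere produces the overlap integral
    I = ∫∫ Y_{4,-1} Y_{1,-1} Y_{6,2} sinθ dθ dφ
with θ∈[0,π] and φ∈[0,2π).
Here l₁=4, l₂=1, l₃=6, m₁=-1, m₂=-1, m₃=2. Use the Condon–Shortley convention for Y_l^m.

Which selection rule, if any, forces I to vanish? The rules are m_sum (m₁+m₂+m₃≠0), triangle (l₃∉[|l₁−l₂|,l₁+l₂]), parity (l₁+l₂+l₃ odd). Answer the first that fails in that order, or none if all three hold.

triangle

m₁+m₂+m₃ = -1 − 1 + 2 = 0  ✓
triangle: |4−1|=3 ≤ l₃=6 ≤ 4+1=5  ✗
parity: l₁+l₂+l₃ = 11 is odd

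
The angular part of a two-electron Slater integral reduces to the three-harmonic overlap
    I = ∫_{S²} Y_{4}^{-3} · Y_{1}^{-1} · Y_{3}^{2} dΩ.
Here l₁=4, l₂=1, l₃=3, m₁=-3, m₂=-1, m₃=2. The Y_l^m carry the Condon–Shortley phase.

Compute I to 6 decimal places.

Σmᵢ = -2 ≠ 0, so the φ-integral vanishes; I = 0

0.000000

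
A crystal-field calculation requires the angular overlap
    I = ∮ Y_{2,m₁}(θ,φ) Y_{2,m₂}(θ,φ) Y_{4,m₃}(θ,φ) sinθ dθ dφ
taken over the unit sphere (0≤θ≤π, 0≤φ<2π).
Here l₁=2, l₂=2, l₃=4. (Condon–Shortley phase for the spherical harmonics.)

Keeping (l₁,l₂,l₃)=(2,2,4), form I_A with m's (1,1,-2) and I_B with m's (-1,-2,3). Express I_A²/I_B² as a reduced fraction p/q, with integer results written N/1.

8/7

Same 2,2,4: normalisation and zero-m 3j drop out of the ratio.
A: Δ: 0! 4! 4! / 9! → 1/630; sum: t=0:+1/36 = 1/36; 3j²(2 2 4; 1 1 -2) = Δ·Π!·Σ² = 4/63  (sign +1)
B: Δ: 0! 4! 4! / 9! → 1/630; sum: t=0:+1/144 = 1/144; 3j²(2 2 4; -1 -2 3) = Δ·Π!·Σ² = 1/18  (sign -1)
I_A²/I_B² = (4/63)/(1/18) = 8/7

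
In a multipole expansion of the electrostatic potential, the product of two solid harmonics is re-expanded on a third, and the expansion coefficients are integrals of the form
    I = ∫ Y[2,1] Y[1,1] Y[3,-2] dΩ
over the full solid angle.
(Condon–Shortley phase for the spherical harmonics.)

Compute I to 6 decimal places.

0.261169

m-sum 0 ✓  L=6 even ✓  1≤3≤3 ✓
Π(2lᵢ+1) = 5×3×7 = 105
triangle coeff Δ(2,1,3) = 1/105
Σ_t [0,0]: t=0:+1/4 = 1/4
(3j)²=3/35 [(2 1 3; 0 0 0)], sign=-1
Σ_t [0,0]: t=0:+1/12 = 1/12
(3j)²=2/21 [(2 1 3; 1 1 -2)], sign=-1
⇒ 4πI² = 6/7
I = (+1)√(6/7/(4π)) = 0.26116903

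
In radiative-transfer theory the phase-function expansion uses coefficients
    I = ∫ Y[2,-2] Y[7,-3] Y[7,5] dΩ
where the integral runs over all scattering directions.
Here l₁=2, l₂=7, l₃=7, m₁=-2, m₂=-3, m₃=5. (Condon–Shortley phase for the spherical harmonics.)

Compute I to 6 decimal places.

Rules hold: Σm=0, L=16 even, 5≤7≤9.
N = 5·15·15 = 1125
Δ = 2!·2!·12!/17! = 1/185640
Racah Σ t=0..2: t=0:+1/2419200 t=1:−1/518400 t=2:+1/2419200 = -1/907200
⇒ 3j(2 7 7; 0 0 0)² = 56/3315, sgn +1
Racah Σ t=2..2: t=2:+1/29030400 = 1/29030400
⇒ 3j(2 7 7; -2 -3 5)² = 99/7735, sgn +1
4πI² = N·(3j₀)²·(3jₘ)² = 11880/48841
I = +1·√(0.243238/4π) = 0.13912687

0.139127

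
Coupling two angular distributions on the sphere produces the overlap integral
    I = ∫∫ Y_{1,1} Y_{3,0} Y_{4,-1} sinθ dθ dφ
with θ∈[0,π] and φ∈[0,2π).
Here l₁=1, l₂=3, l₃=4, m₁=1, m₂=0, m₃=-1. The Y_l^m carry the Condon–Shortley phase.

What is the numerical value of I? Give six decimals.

-0.194664

Rules hold: Σm=0, L=8 even, 2≤4≤4.
N = 3·7·9 = 189
Δ = 0!·2!·6!/9! = 1/252
Racah Σ t=0..0: t=0:+1/36 = 1/36
⇒ 3j(1 3 4; 0 0 0)² = 4/63, sgn +1
Racah Σ t=0..0: t=0:+1/72 = 1/72
⇒ 3j(1 3 4; 1 0 -1)² = 5/126, sgn -1
4πI² = N·(3j₀)²·(3jₘ)² = 10/21
I = -1·√(0.47619/4π) = -0.19466390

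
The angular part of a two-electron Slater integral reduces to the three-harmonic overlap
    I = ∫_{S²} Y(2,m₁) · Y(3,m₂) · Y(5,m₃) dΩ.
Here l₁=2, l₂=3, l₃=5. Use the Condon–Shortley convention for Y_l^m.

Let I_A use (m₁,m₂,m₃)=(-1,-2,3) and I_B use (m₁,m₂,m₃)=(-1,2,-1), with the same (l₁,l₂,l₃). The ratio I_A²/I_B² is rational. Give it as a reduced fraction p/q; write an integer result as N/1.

Shared (l₁,l₂,l₃)=(2,3,5): N and (l;000)² cancel in I_A²/I_B².
A: Δ = 0!·4!·6!/11! = 1/2310; Racah Σ t=0..0: t=0:+1/720 = 1/720; ⇒ 3j(2 3 5; -1 -2 3)² = 8/165, sgn +1
B: Δ = 0!·4!·6!/11! = 1/2310; Racah Σ t=0..0: t=0:+1/720 = 1/720; ⇒ 3j(2 3 5; -1 2 -1)² = 4/385, sgn +1
I_A²/I_B² = (8/165)/(4/385) = 14/3

14/3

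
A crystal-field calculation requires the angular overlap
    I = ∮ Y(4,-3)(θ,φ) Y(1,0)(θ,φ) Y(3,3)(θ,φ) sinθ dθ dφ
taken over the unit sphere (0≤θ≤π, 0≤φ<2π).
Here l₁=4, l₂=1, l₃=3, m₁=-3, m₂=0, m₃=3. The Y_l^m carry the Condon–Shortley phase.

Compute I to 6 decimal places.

-0.162868

Checks pass: Σm=0; 8 even; l₃=3∈[3,5].
(2·4+1)(2·1+1)(2·3+1) = 189
Δ: 2! 6! 0! / 9! → 1/252
sum: t=1:−1/36 = -1/36
3j²(4 1 3; 0 0 0) = Δ·Π!·Σ² = 4/63  (sign +1)
sum: t=1:−1/720 = -1/720
3j²(4 1 3; -3 0 3) = Δ·Π!·Σ² = 1/36  (sign -1)
combine: 4πI² = 189·4/63·1/36 = 1/3
take √, sign -1: I = -0.16286750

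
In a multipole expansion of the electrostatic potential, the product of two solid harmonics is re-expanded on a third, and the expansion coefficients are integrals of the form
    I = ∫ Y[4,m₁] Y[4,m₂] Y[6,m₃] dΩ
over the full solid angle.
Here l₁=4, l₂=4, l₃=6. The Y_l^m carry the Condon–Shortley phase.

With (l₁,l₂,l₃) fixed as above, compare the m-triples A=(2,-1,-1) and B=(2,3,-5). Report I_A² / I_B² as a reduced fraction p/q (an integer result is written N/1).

21/22

Same 4,4,6: normalisation and zero-m 3j drop out of the ratio.
A: Δ: 2! 6! 6! / 15! → 1/1261260; sum: t=0:+1/3456 t=1:−1/5760 t=2:+1/172800 = 7/57600; 3j²(4 4 6; 2 -1 -1) = Δ·Π!·Σ² = 21/2860  (sign -1)
B: Δ: 2! 6! 6! / 15! → 1/1261260; sum: t=1:−1/86400 t=2:+1/172800 = -1/172800; 3j²(4 4 6; 2 3 -5) = Δ·Π!·Σ² = 1/130  (sign +1)
I_A²/I_B² = (21/2860)/(1/130) = 21/22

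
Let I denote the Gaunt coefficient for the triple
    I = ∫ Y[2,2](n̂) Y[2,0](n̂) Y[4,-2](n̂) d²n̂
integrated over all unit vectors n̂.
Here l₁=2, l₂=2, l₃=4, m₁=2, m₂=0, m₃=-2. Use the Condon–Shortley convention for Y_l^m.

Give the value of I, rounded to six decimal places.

0.156078

m-sum 0 ✓  L=8 even ✓  0≤4≤4 ✓
Π(2lᵢ+1) = 5×5×9 = 225
triangle coeff Δ(2,2,4) = 1/630
Σ_t [0,0]: t=0:+1/16 = 1/16
(3j)²=2/35 [(2 2 4; 0 0 0)], sign=+1
Σ_t [0,0]: t=0:+1/96 = 1/96
(3j)²=1/42 [(2 2 4; 2 0 -2)], sign=+1
⇒ 4πI² = 15/49
I = (+1)√(15/49/(4π)) = 0.15607835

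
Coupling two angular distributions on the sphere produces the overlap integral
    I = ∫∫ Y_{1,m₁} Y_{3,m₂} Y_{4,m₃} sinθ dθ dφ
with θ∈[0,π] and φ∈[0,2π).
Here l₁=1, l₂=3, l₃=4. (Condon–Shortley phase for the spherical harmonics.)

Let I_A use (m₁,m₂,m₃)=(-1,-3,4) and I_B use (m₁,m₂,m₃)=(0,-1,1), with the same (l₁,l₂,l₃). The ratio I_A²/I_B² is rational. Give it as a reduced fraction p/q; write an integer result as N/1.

Shared (l₁,l₂,l₃)=(1,3,4): N and (l;000)² cancel in I_A²/I_B².
A: Δ = 0!·2!·6!/9! = 1/252; Racah Σ t=0..0: t=0:+1/1440 = 1/1440; ⇒ 3j(1 3 4; -1 -3 4)² = 1/9, sgn +1
B: Δ = 0!·2!·6!/9! = 1/252; Racah Σ t=0..0: t=0:+1/48 = 1/48; ⇒ 3j(1 3 4; 0 -1 1)² = 5/84, sgn -1
I_A²/I_B² = (1/9)/(5/84) = 28/15

28/15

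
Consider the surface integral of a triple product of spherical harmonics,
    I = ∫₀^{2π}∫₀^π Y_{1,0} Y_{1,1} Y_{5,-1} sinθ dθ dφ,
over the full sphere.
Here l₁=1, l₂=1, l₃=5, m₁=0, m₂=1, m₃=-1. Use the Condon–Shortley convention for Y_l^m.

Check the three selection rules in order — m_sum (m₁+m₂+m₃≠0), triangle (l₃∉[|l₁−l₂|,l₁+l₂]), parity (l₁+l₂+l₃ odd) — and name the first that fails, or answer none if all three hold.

triangle

azimuthal sum: 0 + 1 − 1 = 0  ✓
0 ≤ 5 ≤ 2 (triangle on l)  ✗
L = 1 + 1 + 5 = 7 (odd)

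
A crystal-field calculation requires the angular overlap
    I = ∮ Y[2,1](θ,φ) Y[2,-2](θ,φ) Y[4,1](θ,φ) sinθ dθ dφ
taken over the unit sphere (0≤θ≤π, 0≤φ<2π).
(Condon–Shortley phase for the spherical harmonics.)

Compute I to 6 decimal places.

-0.090112

Checks pass: Σm=0; 8 even; l₃=4∈[0,4].
(2·2+1)(2·2+1)(2·4+1) = 225
Δ: 0! 4! 4! / 9! → 1/630
sum: t=0:+1/16 = 1/16
3j²(2 2 4; 0 0 0) = Δ·Π!·Σ² = 2/35  (sign +1)
sum: t=0:+1/144 = 1/144
3j²(2 2 4; 1 -2 1) = Δ·Π!·Σ² = 1/126  (sign -1)
combine: 4πI² = 225·2/35·1/126 = 5/49
take √, sign -1: I = -0.09011188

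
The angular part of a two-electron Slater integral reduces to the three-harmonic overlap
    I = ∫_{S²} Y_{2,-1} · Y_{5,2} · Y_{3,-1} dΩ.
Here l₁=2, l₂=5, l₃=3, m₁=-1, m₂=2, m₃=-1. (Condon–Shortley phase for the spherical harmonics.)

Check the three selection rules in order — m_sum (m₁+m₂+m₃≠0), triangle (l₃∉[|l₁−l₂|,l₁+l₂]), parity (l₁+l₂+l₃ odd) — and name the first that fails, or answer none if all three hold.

Σmᵢ = 0  ✓
l₃∈[|l₁−l₂|,l₁+l₂]=[3,7], have l₃=3  ✓
Σlᵢ = 10 ⇒ even  ✓

none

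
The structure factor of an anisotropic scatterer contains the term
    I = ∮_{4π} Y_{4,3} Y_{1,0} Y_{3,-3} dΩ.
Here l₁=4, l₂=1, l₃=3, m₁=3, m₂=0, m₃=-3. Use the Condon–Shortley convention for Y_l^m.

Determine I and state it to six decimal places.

m-sum 0 ✓  L=8 even ✓  3≤3≤5 ✓
Π(2lᵢ+1) = 9×3×7 = 189
triangle coeff Δ(4,1,3) = 1/252
Σ_t [1,1]: t=1:−1/36 = -1/36
(3j)²=4/63 [(4 1 3; 0 0 0)], sign=+1
Σ_t [1,1]: t=1:−1/720 = -1/720
(3j)²=1/36 [(4 1 3; 3 0 -3)], sign=-1
⇒ 4πI² = 1/3
I = (-1)√(1/3/(4π)) = -0.16286750

-0.162868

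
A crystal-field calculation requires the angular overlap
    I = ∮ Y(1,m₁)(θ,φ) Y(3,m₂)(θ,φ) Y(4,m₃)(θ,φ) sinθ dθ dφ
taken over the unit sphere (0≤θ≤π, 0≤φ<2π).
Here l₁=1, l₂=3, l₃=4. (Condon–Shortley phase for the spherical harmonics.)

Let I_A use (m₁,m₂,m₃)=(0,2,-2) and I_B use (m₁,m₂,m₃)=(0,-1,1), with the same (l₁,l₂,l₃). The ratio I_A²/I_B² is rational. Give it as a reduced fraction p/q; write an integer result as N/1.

4/5

Same 1,3,4: normalisation and zero-m 3j drop out of the ratio.
A: Δ: 0! 2! 6! / 9! → 1/252; sum: t=0:+1/120 = 1/120; 3j²(1 3 4; 0 2 -2) = Δ·Π!·Σ² = 1/21  (sign +1)
B: Δ: 0! 2! 6! / 9! → 1/252; sum: t=0:+1/48 = 1/48; 3j²(1 3 4; 0 -1 1) = Δ·Π!·Σ² = 5/84  (sign -1)
I_A²/I_B² = (1/21)/(5/84) = 4/5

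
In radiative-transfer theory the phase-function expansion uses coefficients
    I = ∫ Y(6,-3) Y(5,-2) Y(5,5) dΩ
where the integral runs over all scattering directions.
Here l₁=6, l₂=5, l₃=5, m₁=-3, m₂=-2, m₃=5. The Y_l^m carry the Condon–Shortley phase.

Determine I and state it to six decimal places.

Checks pass: Σm=0; 16 even; l₃=5∈[1,11].
(2·6+1)(2·5+1)(2·5+1) = 1573
Δ: 6! 6! 4! / 17! → 1/28588560
sum: t=1:−1/345600 t=2:+1/13824 t=3:−1/5184 t=4:+1/13824 t=5:−1/345600 = -7/129600
3j²(6 5 5; 0 0 0) = Δ·Π!·Σ² = 80/7293  (sign +1)
sum: t=3:−1/622080 = -1/622080
3j²(6 5 5; -3 -2 5) = Δ·Π!·Σ² = 105/4862  (sign -1)
combine: 4πI² = 1573·80/7293·105/4862 = 1400/3757
take √, sign -1: I = -0.17220212

-0.172202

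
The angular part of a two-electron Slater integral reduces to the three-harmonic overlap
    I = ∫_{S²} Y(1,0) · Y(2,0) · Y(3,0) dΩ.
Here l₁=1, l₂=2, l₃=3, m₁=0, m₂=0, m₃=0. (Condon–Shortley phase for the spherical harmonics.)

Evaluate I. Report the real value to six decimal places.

Checks pass: Σm=0; 6 even; l₃=3∈[1,3].
(2·1+1)(2·2+1)(2·3+1) = 105
Δ: 0! 2! 4! / 7! → 1/105
sum: t=0:+1/4 = 1/4
3j²(1 2 3; 0 0 0) = Δ·Π!·Σ² = 3/35  (sign -1)
(m-triple is (0,0,0) — same symbol as above.)
combine: 4πI² = 105·3/35·3/35 = 27/35
take √, sign +1: I = 0.24776670

0.247767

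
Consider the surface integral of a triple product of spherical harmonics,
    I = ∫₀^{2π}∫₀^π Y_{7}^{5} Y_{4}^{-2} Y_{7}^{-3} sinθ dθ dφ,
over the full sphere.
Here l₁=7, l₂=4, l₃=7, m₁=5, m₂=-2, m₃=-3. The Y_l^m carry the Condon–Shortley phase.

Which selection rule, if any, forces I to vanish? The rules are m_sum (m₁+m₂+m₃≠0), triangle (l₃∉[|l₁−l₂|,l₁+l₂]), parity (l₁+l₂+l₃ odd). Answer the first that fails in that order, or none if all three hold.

none

Σmᵢ = 0  ✓
l₃∈[|l₁−l₂|,l₁+l₂]=[3,11], have l₃=7  ✓
Σlᵢ = 18 ⇒ even  ✓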